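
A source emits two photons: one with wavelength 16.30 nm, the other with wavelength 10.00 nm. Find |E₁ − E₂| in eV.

47.9 eV

Using E = hc/λ: E₁ = 1.2187 × 10^-17 J, E₂ = 1.9864 × 10^-17 J.
|ΔE| = |1.2187 × 10^-17 − 1.9864 × 10^-17| = 7.68 × 10^-18 J = 47.9 eV.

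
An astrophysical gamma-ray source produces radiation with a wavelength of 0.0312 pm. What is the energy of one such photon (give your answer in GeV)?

First convert: λ = 0.0312 pm = 3.12e-14 m.
Apply E = hc/λ: E = 6.367e-12 J.
Converting to GeV: E = 0.03974 GeV ≈ 0.0397 GeV.

0.0397 GeV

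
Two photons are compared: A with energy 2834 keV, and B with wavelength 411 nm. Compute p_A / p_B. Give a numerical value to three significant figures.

9.39 × 10^5

p_A = 1.515 × 10^-21 kg·m/s (from energy = 2834 keV, via p = E/c).
p_B = 1.612 × 10^-27 kg·m/s (from wavelength = 411 nm, via p = h/λ).
Ratio = 1.515 × 10^-21 / 1.612 × 10^-27 = 9.39 × 10^5.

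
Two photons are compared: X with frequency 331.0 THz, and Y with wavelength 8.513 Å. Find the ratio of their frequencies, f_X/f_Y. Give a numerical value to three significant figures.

f_X = 3.310·10^14 Hz (from frequency = 331.0 THz, via f given directly).
f_Y = 3.522·10^17 Hz (from wavelength = 8.513 Å, via f = c/λ).
Ratio = 3.310·10^14 / 3.522·10^17 = 9.40·10^-4.

9.40·10^-4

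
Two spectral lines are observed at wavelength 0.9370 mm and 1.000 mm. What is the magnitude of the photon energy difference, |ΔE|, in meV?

0.0834 meV

Using E = hc/λ: E₁ = 2.1200e-22 J, E₂ = 1.9864e-22 J.
|ΔE| = |2.1200e-22 − 1.9864e-22| = 1.34e-23 J = 0.0834 meV.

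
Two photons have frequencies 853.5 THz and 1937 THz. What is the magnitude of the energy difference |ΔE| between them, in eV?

4.48 eV

Using E = hf: E₁ = 5.6554·10^-19 J, E₂ = 1.2835·10^-18 J.
|ΔE| = |5.6554·10^-19 − 1.2835·10^-18| = 7.18·10^-19 J = 4.48 eV.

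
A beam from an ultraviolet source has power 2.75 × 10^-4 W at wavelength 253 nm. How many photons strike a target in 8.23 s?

Total energy: E_total = P·t = 2.75 × 10^-4 × 8.23 = 0.002263 J.
Per-photon energy: E = 7.852 × 10^-19 J.
N = E_total / E_photon = 2.88 × 10^15.

2.88 × 10^15 photons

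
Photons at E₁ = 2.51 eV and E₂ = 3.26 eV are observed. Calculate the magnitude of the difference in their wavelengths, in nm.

114 nm

Using λ = hc/E: λ₁ = 4.940 × 10^-7 m, λ₂ = 3.803 × 10^-7 m.
|Δλ| = |4.940 × 10^-7 − 3.803 × 10^-7| = 1.14 × 10^-7 m = 114 nm.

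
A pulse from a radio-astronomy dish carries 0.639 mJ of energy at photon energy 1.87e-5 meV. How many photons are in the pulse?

Per-photon energy: E = 2.996e-27 J (from energy = 1.87e-5 meV).
N = E_total / E_photon = 6.39e-4 J / 2.996e-27 J = 2.13e23.

2.13e23 photons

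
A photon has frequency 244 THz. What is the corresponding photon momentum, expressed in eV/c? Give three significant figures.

1.01 eV/c

(h = 6.62607015 × 10^-34 J·s, c = 2.99792458 × 10^8 m/s, 1 eV = 1.602176634 × 10^-19 J.)
First convert: f = 244 THz = 2.44 × 10^14 Hz.
For a photon p = hf/c, so p = 5.393 × 10^-28 kg·m/s.
Converting to eV/c: p = 1.009 eV/c ≈ 1.01 eV/c.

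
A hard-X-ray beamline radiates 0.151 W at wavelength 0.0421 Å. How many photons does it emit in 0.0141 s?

Total energy: E_total = P·t = 0.151 × 0.0141 = 0.002129 J.
Per-photon energy: E = 4.718e-14 J.
N = E_total / E_photon = 4.51e10.

4.51e10 photons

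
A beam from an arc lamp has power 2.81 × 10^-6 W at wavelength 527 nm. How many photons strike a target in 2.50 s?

Total energy: E_total = P·t = 2.81 × 10^-6 × 2.50 = 7.025 × 10^-6 J.
Per-photon energy: E = 3.769 × 10^-19 J.
N = E_total / E_photon = 1.86 × 10^13.

1.86 × 10^13 photons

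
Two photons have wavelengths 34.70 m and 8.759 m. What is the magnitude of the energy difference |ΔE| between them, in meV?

1.06 × 10^-4 meV

Using E = hc/λ: E₁ = 5.7246 × 10^-27 J, E₂ = 2.2679 × 10^-26 J.
|ΔE| = |5.7246 × 10^-27 − 2.2679 × 10^-26| = 1.70 × 10^-26 J = 1.06 × 10^-4 meV.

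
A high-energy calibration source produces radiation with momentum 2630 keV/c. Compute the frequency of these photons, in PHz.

6.36 × 10^5 PHz

Use h = 6.62607015 × 10^-34 J·s, c = 2.99792458 × 10^8 m/s, 1 eV = 1.602176634 × 10^-19 J.
Convert to SI: p = 2630 keV/c = 1.4055 × 10^-21 kg·m/s.
The photon relation is f = pc/h, giving f = 6.359 × 10^20 Hz.
Converting to PHz: f = 635900 PHz ≈ 6.36 × 10^5 PHz.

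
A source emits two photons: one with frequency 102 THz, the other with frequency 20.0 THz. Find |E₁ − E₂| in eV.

0.339 eV

Using E = hf: E₁ = 6.759 × 10^-20 J, E₂ = 1.325 × 10^-20 J.
|ΔE| = |6.759 × 10^-20 − 1.325 × 10^-20| = 5.43 × 10^-20 J = 0.339 eV.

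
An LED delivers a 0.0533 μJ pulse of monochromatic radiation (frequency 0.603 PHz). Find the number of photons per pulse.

1.33 × 10^11 photons

Per-photon energy: E = 3.996 × 10^-19 J (from frequency = 0.603 PHz).
N = E_total / E_photon = 5.33 × 10^-8 J / 3.996 × 10^-19 J = 1.33 × 10^11.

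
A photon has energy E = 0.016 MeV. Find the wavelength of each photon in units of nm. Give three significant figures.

0.0775 nm

(h = 6.62607015e-34 J·s, c = 2.99792458e8 m/s, 1 eV = 1.602176634e-19 J.)
In SI units: E = 0.016 MeV = 2.5635e-15 J.
The photon relation is λ = hc/E, giving λ = 7.749e-11 m.
Converting to nm: λ = 0.07749 nm ≈ 0.0775 nm.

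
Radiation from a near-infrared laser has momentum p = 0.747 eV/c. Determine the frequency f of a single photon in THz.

181 THz

In SI units: p = 0.747 eV/c = 3.9922·10^-28 kg·m/s.
The photon relation is f = pc/h, giving f = 1.806·10^14 Hz.
Converting to THz: f = 180.6 THz ≈ 181 THz.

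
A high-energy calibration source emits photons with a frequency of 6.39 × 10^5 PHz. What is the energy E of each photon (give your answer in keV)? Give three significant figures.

2640 keV

Use h = 6.62607015 × 10^-34 J·s, 1 eV = 1.602176634 × 10^-19 J.
In SI units: f = 6.39 × 10^5 PHz = 6.39 × 10^20 Hz.
Since E = hf for a photon, E = 4.234 × 10^-13 J.
Converting to keV: E = 2643 keV ≈ 2640 keV.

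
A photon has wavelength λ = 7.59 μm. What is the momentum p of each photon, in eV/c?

First convert: λ = 7.59 μm = 7.59 × 10^-6 m.
The photon relation is p = h/λ, giving p = 8.730 × 10^-29 kg·m/s.
Converting to eV/c: p = 0.1634 eV/c ≈ 0.163 eV/c.

0.163 eV/c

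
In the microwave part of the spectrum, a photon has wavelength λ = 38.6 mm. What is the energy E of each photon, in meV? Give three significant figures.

Convert to SI: λ = 38.6 mm = 0.0386 m.
The photon relation is E = hc/λ, giving E = 5.146 × 10^-24 J.
Converting to meV: E = 0.03212 meV ≈ 0.0321 meV.

0.0321 meV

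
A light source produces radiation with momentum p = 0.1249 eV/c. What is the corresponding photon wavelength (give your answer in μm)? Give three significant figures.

9.93 μm

Take h = 6.62607015 × 10^-34 J·s, c = 2.99792458 × 10^8 m/s, 1 eV = 1.602176634 × 10^-19 J.
First convert: p = 0.1249 eV/c = 6.6750 × 10^-29 kg·m/s.
The photon relation is λ = h/p, giving λ = 9.927 × 10^-6 m.
Converting to μm: λ = 9.927 μm ≈ 9.93 μm.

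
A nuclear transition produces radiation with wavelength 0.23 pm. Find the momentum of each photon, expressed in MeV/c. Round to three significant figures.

5.39 MeV/c

Use h = 6.62607015 × 10^-34 J·s, c = 2.99792458 × 10^8 m/s, 1 eV = 1.602176634 × 10^-19 J.
Convert to SI: λ = 0.23 pm = 2.3 × 10^-13 m.
For a photon p = h/λ, so p = 2.881 × 10^-21 kg·m/s.
Converting to MeV/c: p = 5.391 MeV/c ≈ 5.39 MeV/c.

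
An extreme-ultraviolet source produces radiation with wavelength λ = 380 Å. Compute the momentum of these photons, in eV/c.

First convert: λ = 380 Å = 3.80·10^-8 m.
For a photon p = h/λ, so p = 1.744·10^-26 kg·m/s.
Converting to eV/c: p = 32.63 eV/c ≈ 32.6 eV/c.

32.6 eV/c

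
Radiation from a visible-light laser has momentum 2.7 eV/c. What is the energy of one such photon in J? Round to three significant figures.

4.33e-19 J

In SI units: p = 2.7 eV/c = 1.4430e-27 kg·m/s.
The photon relation is E = pc, giving E = 4.326e-19 J.
So E ≈ 4.33e-19 J.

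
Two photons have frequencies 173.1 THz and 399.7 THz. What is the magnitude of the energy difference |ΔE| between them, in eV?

0.937 eV

Using E = hf: E₁ = 1.1470e-19 J, E₂ = 2.6484e-19 J.
|ΔE| = |1.1470e-19 − 2.6484e-19| = 1.50e-19 J = 0.937 eV.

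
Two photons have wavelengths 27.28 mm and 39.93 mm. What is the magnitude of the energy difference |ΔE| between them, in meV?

0.0144 meV

Using E = hc/λ: E₁ = 7.2817e-24 J, E₂ = 4.9748e-24 J.
|ΔE| = |7.2817e-24 − 4.9748e-24| = 2.31e-24 J = 0.0144 meV.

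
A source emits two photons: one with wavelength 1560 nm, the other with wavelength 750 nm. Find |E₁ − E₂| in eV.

0.858 eV

Using E = hc/λ: E₁ = 1.273 × 10^-19 J, E₂ = 2.649 × 10^-19 J.
|ΔE| = |1.273 × 10^-19 − 2.649 × 10^-19| = 1.38 × 10^-19 J = 0.858 eV.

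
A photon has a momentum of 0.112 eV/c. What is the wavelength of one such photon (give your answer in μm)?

In SI units: p = 0.112 eV/c = 5.9856 × 10^-29 kg·m/s.
Since λ = h/p for a photon, λ = 1.107 × 10^-5 m.
Converting to μm: λ = 11.07 μm ≈ 11.1 μm.

11.1 μm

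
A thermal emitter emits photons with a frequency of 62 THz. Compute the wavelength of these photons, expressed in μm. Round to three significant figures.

4.84 μm

(c = 2.99792458·10^8 m/s.)
Convert to SI: f = 62 THz = 6.2·10^13 Hz.
The photon relation is λ = c/f, giving λ = 4.835·10^-6 m.
Converting to μm: λ = 4.835 μm ≈ 4.84 μm.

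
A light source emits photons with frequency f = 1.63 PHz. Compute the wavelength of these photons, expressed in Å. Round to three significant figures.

(c = 2.99792458·10^8 m/s.)
Convert to SI: f = 1.63 PHz = 1.63·10^15 Hz.
The photon relation is λ = c/f, giving λ = 1.839·10^-7 m.
Converting to Å: λ = 1839 Å ≈ 1840 Å.

1840 Å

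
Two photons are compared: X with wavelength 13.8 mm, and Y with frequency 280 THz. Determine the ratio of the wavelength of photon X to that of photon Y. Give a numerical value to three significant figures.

λ_X = 0.01380 m (from wavelength = 13.8 mm, via λ given directly).
λ_Y = 1.071 × 10^-6 m (from frequency = 280 THz, via λ = c/f).
Ratio = 0.01380 / 1.071 × 10^-6 = 1.29 × 10^4.

1.29 × 10^4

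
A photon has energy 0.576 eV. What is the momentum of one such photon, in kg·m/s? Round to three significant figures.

3.08 × 10^-28 kg·m/s

Use c = 2.99792458 × 10^8 m/s, 1 eV = 1.602176634 × 10^-19 J.
In SI units: E = 0.576 eV = 9.2285 × 10^-20 J.
Apply p = E/c: p = 3.078 × 10^-28 kg·m/s.
So p ≈ 3.08 × 10^-28 kg·m/s.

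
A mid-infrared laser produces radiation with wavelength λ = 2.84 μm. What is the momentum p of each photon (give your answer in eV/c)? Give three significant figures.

0.437 eV/c

Take h = 6.62607015·10^-34 J·s, c = 2.99792458·10^8 m/s, 1 eV = 1.602176634·10^-19 J.
In SI units: λ = 2.84 μm = 2.84·10^-6 m.
For a photon p = h/λ, so p = 2.333·10^-28 kg·m/s.
Converting to eV/c: p = 0.4366 eV/c ≈ 0.437 eV/c.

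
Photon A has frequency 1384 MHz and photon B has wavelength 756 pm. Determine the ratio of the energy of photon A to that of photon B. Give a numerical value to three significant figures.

3.49 × 10^-9

E_A = 9.170 × 10^-25 J (from frequency = 1384 MHz, via E = hf).
E_B = 2.628 × 10^-16 J (from wavelength = 756 pm, via E = hc/λ).
Ratio = 9.170 × 10^-25 / 2.628 × 10^-16 = 3.49 × 10^-9.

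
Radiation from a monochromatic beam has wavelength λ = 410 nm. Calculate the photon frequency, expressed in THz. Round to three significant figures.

In SI units: λ = 410 nm = 4.1 × 10^-7 m.
Apply f = c/λ: f = 7.312 × 10^14 Hz.
Converting to THz: f = 731.2 THz ≈ 731 THz.

731 THz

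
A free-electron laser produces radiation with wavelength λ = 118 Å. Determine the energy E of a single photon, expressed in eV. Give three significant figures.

Convert to SI: λ = 118 Å = 1.18e-8 m.
Since E = hc/λ for a photon, E = 1.683e-17 J.
Converting to eV: E = 105.1 eV ≈ 105 eV.

105 eV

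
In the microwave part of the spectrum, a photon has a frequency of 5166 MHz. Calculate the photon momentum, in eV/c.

Take h = 6.62607015·10^-34 J·s, c = 2.99792458·10^8 m/s, 1 eV = 1.602176634·10^-19 J.
Convert to SI: f = 5166 MHz = 5.166·10^9 Hz.
The photon relation is p = hf/c, giving p = 1.142·10^-32 kg·m/s.
Converting to eV/c: p = 2.136·10^-5 eV/c ≈ 2.14·10^-5 eV/c.

2.14·10^-5 eV/c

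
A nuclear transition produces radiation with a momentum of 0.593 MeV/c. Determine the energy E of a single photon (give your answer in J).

9.50·10^-14 J

First convert: p = 0.593 MeV/c = 3.1692·10^-22 kg·m/s.
Since E = pc for a photon, E = 9.501·10^-14 J.
So E ≈ 9.50·10^-14 J.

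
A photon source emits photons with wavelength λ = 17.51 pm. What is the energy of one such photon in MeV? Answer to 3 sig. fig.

First convert: λ = 17.51 pm = 1.751e-11 m.
The photon relation is E = hc/λ, giving E = 1.134e-14 J.
Converting to MeV: E = 0.07081 MeV ≈ 0.0708 MeV.

0.0708 MeV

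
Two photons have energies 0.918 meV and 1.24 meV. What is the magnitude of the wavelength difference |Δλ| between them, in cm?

Using λ = hc/E: λ₁ = 0.001351 m, λ₂ = 9.999 × 10^-4 m.
|Δλ| = |0.001351 − 9.999 × 10^-4| = 3.51 × 10^-4 m = 0.0351 cm.

0.0351 cm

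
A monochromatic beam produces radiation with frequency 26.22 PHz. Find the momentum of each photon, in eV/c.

First convert: f = 26.22 PHz = 2.622e16 Hz.
For a photon p = hf/c, so p = 5.795e-26 kg·m/s.
Converting to eV/c: p = 108.4 eV/c ≈ 108 eV/c.

108 eV/c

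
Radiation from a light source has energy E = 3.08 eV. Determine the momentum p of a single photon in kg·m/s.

1.65e-27 kg·m/s

Take c = 2.99792458e8 m/s, 1 eV = 1.602176634e-19 J.
Convert to SI: E = 3.08 eV = 4.9347e-19 J.
For a photon p = E/c, so p = 1.646e-27 kg·m/s.
So p ≈ 1.65e-27 kg·m/s.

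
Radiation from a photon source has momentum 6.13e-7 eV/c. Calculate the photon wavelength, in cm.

202 cm

Use h = 6.62607015e-34 J·s, c = 2.99792458e8 m/s, 1 eV = 1.602176634e-19 J.
In SI units: p = 6.13e-7 eV/c = 3.2760e-34 kg·m/s.
Apply λ = h/p: λ = 2.023 m.
Converting to cm: λ = 202.3 cm ≈ 202 cm.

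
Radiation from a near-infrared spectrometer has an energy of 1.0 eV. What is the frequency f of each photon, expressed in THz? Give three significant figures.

In SI units: E = 1.0 eV = 1.6022 × 10^-19 J.
For a photon f = E/h, so f = 2.418 × 10^14 Hz.
Converting to THz: f = 241.8 THz ≈ 242 THz.

242 THz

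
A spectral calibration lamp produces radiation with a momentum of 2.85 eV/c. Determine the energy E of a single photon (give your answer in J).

4.57e-19 J

Use c = 2.99792458e8 m/s, 1 eV = 1.602176634e-19 J.
Convert to SI: p = 2.85 eV/c = 1.5231e-27 kg·m/s.
The photon relation is E = pc, giving E = 4.566e-19 J.
So E ≈ 4.57e-19 J.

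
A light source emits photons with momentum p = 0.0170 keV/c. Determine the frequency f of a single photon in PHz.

(h = 6.62607015e-34 J·s, c = 2.99792458e8 m/s, 1 eV = 1.602176634e-19 J.)
First convert: p = 0.0170 keV/c = 9.0853e-27 kg·m/s.
For a photon f = pc/h, so f = 4.111e15 Hz.
Converting to PHz: f = 4.111 PHz ≈ 4.11 PHz.

4.11 PHz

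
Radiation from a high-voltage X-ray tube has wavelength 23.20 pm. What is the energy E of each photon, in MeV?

0.0534 MeV

First convert: λ = 23.20 pm = 2.320e-11 m.
The photon relation is E = hc/λ, giving E = 8.562e-15 J.
Converting to MeV: E = 0.05344 MeV ≈ 0.0534 MeV.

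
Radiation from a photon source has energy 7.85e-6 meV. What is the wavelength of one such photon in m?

158 m

In SI units: E = 7.85e-6 meV = 1.2577e-27 J.
The photon relation is λ = hc/E, giving λ = 157.9 m.
So λ ≈ 158 m.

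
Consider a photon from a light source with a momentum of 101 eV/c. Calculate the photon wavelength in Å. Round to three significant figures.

123 Å

(h = 6.62607015e-34 J·s, c = 2.99792458e8 m/s, 1 eV = 1.602176634e-19 J.)
In SI units: p = 101 eV/c = 5.3977e-26 kg·m/s.
The photon relation is λ = h/p, giving λ = 1.228e-8 m.
Converting to Å: λ = 122.8 Å ≈ 123 Å.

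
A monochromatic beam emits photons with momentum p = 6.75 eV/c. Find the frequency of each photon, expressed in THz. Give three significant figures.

First convert: p = 6.75 eV/c = 3.6074e-27 kg·m/s.
Apply f = pc/h: f = 1.632e15 Hz.
Converting to THz: f = 1632 THz ≈ 1630 THz.

1630 THz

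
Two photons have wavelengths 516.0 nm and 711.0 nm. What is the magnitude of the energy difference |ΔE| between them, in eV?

0.659 eV

Using E = hc/λ: E₁ = 3.8497 × 10^-19 J, E₂ = 2.7939 × 10^-19 J.
|ΔE| = |3.8497 × 10^-19 − 2.7939 × 10^-19| = 1.06 × 10^-19 J = 0.659 eV.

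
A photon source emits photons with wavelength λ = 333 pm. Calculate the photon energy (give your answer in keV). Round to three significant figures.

(h = 6.62607015e-34 J·s, c = 2.99792458e8 m/s, 1 eV = 1.602176634e-19 J.)
First convert: λ = 333 pm = 3.33e-10 m.
The photon relation is E = hc/λ, giving E = 5.965e-16 J.
Converting to keV: E = 3.723 keV ≈ 3.72 keV.

3.72 keV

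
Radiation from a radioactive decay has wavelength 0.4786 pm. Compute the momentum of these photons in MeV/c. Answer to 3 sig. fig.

Use h = 6.62607015·10^-34 J·s, c = 2.99792458·10^8 m/s, 1 eV = 1.602176634·10^-19 J.
In SI units: λ = 0.4786 pm = 4.786·10^-13 m.
The photon relation is p = h/λ, giving p = 1.384·10^-21 kg·m/s.
Converting to MeV/c: p = 2.591 MeV/c ≈ 2.59 MeV/c.

2.59 MeV/c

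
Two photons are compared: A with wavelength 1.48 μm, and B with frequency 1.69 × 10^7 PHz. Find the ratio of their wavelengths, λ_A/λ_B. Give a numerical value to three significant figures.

8.34 × 10^7

λ_A = 1.480 × 10^-6 m (from wavelength = 1.48 μm, via λ given directly).
λ_B = 1.774 × 10^-14 m (from frequency = 1.69 × 10^7 PHz, via λ = c/f).
Ratio = 1.480 × 10^-6 / 1.774 × 10^-14 = 8.34 × 10^7.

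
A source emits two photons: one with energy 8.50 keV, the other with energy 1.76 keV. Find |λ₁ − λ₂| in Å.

Using λ = hc/E: λ₁ = 1.459 × 10^-10 m, λ₂ = 7.045 × 10^-10 m.
|Δλ| = |1.459 × 10^-10 − 7.045 × 10^-10| = 5.59 × 10^-10 m = 5.59 Å.

5.59 Å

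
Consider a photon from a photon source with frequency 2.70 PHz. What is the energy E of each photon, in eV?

11.2 eV

Take h = 6.62607015·10^-34 J·s, 1 eV = 1.602176634·10^-19 J.
First convert: f = 2.70 PHz = 2.70·10^15 Hz.
Apply E = hf: E = 1.789·10^-18 J.
Converting to eV: E = 11.17 eV ≈ 11.2 eV.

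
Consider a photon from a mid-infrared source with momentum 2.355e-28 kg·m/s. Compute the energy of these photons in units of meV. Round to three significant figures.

Take c = 2.99792458e8 m/s, 1 eV = 1.602176634e-19 J.
Apply E = pc: E = 7.060e-20 J.
Converting to meV: E = 440.7 meV ≈ 441 meV.

441 meV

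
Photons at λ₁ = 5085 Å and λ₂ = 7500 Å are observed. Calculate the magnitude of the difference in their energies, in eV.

0.785 eV

Using E = hc/λ: E₁ = 3.9065·10^-19 J, E₂ = 2.6486·10^-19 J.
|ΔE| = |3.9065·10^-19 − 2.6486·10^-19| = 1.26·10^-19 J = 0.785 eV.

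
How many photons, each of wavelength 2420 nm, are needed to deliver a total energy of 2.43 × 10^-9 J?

2.96 × 10^10 photons

Per-photon energy: E = 8.208 × 10^-20 J (from wavelength = 2420 nm).
N = E_total / E_photon = 2.43 × 10^-9 J / 8.208 × 10^-20 J = 2.96 × 10^10.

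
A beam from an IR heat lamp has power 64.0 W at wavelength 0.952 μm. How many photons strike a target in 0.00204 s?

Total energy: E_total = P·t = 64.0 × 0.00204 = 0.1306 J.
Per-photon energy: E = 2.087e-19 J.
N = E_total / E_photon = 6.26e17.

6.26e17 photons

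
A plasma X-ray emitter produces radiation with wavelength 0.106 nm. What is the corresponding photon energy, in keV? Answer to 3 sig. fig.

Take h = 6.62607015 × 10^-34 J·s, c = 2.99792458 × 10^8 m/s, 1 eV = 1.602176634 × 10^-19 J.
First convert: λ = 0.106 nm = 1.06 × 10^-10 m.
Since E = hc/λ for a photon, E = 1.874 × 10^-15 J.
Converting to keV: E = 11.70 keV ≈ 11.7 keV.

11.7 keV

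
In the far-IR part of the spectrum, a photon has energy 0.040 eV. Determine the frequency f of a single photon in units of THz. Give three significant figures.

9.67 THz

First convert: E = 0.040 eV = 6.4087 × 10^-21 J.
For a photon f = E/h, so f = 9.672 × 10^12 Hz.
Converting to THz: f = 9.672 THz ≈ 9.67 THz.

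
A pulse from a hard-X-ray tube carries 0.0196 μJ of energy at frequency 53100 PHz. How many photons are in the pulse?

5.57e5 photons

Per-photon energy: E = 3.518e-14 J (from frequency = 53100 PHz).
N = E_total / E_photon = 1.96e-8 J / 3.518e-14 J = 5.57e5.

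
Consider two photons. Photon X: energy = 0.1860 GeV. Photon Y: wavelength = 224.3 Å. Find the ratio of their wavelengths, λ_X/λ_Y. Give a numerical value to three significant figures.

λ_X = 6.666e-15 m (from energy = 0.1860 GeV, via λ = hc/E).
λ_Y = 2.243e-8 m (from wavelength = 224.3 Å, via λ given directly).
Ratio = 6.666e-15 / 2.243e-8 = 2.97e-7.

2.97e-7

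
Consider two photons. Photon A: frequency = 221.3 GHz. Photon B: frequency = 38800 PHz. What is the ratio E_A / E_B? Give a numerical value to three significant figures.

5.70 × 10^-9

E_A = 1.466 × 10^-22 J (from frequency = 221.3 GHz, via E = hf).
E_B = 2.571 × 10^-14 J (from frequency = 38800 PHz, via E = hf).
Ratio = 1.466 × 10^-22 / 2.571 × 10^-14 = 5.70 × 10^-9.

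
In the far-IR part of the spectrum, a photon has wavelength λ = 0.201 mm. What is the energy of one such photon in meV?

6.17 meV

Convert to SI: λ = 0.201 mm = 2.01 × 10^-4 m.
The photon relation is E = hc/λ, giving E = 9.883 × 10^-22 J.
Converting to meV: E = 6.168 meV ≈ 6.17 meV.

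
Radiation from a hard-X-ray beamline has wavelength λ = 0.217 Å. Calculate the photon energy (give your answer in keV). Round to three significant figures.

Use h = 6.62607015e-34 J·s, c = 2.99792458e8 m/s, 1 eV = 1.602176634e-19 J.
First convert: λ = 0.217 Å = 2.17e-11 m.
Since E = hc/λ for a photon, E = 9.154e-15 J.
Converting to keV: E = 57.14 keV ≈ 57.1 keV.

57.1 keV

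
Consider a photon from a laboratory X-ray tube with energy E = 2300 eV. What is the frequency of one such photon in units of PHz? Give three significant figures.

Use h = 6.62607015e-34 J·s, 1 eV = 1.602176634e-19 J.
First convert: E = 2300 eV = 3.6850e-16 J.
Since f = E/h for a photon, f = 5.561e17 Hz.
Converting to PHz: f = 556.1 PHz ≈ 556 PHz.

556 PHz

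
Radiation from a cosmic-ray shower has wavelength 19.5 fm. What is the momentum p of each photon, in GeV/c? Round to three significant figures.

First convert: λ = 19.5 fm = 1.95e-14 m.
Since p = h/λ for a photon, p = 3.398e-20 kg·m/s.
Converting to GeV/c: p = 0.06358 GeV/c ≈ 0.0636 GeV/c.

0.0636 GeV/c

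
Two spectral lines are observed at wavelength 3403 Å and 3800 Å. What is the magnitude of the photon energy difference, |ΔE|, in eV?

Using E = hc/λ: E₁ = 5.8373·10^-19 J, E₂ = 5.2275·10^-19 J.
|ΔE| = |5.8373·10^-19 − 5.2275·10^-19| = 6.10·10^-20 J = 0.381 eV.

0.381 eV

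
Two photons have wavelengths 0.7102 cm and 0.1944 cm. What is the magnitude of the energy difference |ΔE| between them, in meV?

0.463 meV

Using E = hc/λ: E₁ = 2.7970 × 10^-23 J, E₂ = 1.0218 × 10^-22 J.
|ΔE| = |2.7970 × 10^-23 − 1.0218 × 10^-22| = 7.42 × 10^-23 J = 0.463 meV.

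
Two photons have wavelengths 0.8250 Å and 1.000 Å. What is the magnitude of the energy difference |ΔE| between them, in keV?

2.63 keV

Using E = hc/λ: E₁ = 2.4078e-15 J, E₂ = 1.9864e-15 J.
|ΔE| = |2.4078e-15 − 1.9864e-15| = 4.21e-16 J = 2.63 keV.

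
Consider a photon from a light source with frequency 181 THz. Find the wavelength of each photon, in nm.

1660 nm

Take c = 2.99792458·10^8 m/s.
Convert to SI: f = 181 THz = 1.81·10^14 Hz.
The photon relation is λ = c/f, giving λ = 1.656·10^-6 m.
Converting to nm: λ = 1656 nm ≈ 1660 nm.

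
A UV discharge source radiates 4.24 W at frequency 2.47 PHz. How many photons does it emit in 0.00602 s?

1.56e16 photons

Total energy: E_total = P·t = 4.24 × 0.00602 = 0.02552 J.
Per-photon energy: E = 1.637e-18 J.
N = E_total / E_photon = 1.56e16.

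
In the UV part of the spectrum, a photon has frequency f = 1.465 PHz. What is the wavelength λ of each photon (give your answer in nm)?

Use c = 2.99792458 × 10^8 m/s.
Convert to SI: f = 1.465 PHz = 1.465 × 10^15 Hz.
Apply λ = c/f: λ = 2.046 × 10^-7 m.
Converting to nm: λ = 204.6 nm ≈ 205 nm.

205 nm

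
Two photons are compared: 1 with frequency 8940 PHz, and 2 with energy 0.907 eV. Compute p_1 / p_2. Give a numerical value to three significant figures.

4.08e4

p_1 = 1.976e-23 kg·m/s (from frequency = 8940 PHz, via p = hf/c).
p_2 = 4.847e-28 kg·m/s (from energy = 0.907 eV, via p = E/c).
Ratio = 1.976e-23 / 4.847e-28 = 4.08e4.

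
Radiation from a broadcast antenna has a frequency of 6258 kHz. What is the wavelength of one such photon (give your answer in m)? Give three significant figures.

First convert: f = 6258 kHz = 6.258e6 Hz.
For a photon λ = c/f, so λ = 47.91 m.
So λ ≈ 47.9 m.

47.9 m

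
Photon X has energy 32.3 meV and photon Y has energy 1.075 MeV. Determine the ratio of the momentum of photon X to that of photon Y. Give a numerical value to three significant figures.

3.00e-8

p_X = 1.726e-29 kg·m/s (from energy = 32.3 meV, via p = E/c).
p_Y = 5.745e-22 kg·m/s (from energy = 1.075 MeV, via p = E/c).
Ratio = 1.726e-29 / 5.745e-22 = 3.00e-8.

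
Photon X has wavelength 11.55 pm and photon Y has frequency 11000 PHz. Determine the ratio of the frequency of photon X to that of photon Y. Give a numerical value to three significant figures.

2.36

f_X = 2.596 × 10^19 Hz (from wavelength = 11.55 pm, via f = c/λ).
f_Y = 1.100 × 10^19 Hz (from frequency = 11000 PHz, via f given directly).
Ratio = 2.596 × 10^19 / 1.100 × 10^19 = 2.36.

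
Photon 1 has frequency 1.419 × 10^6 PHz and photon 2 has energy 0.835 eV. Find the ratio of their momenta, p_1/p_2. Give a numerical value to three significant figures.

7.03 × 10^6

p_1 = 3.136 × 10^-21 kg·m/s (from frequency = 1.419 × 10^6 PHz, via p = hf/c).
p_2 = 4.462 × 10^-28 kg·m/s (from energy = 0.835 eV, via p = E/c).
Ratio = 3.136 × 10^-21 / 4.462 × 10^-28 = 7.03 × 10^6.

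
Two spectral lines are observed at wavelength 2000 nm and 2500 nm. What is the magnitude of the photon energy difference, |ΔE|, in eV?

0.124 eV

Using E = hc/λ: E₁ = 9.932e-20 J, E₂ = 7.946e-20 J.
|ΔE| = |9.932e-20 − 7.946e-20| = 1.99e-20 J = 0.124 eV.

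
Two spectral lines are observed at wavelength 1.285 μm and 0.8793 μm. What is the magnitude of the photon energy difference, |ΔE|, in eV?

Using E = hc/λ: E₁ = 1.5459 × 10^-19 J, E₂ = 2.2591 × 10^-19 J.
|ΔE| = |1.5459 × 10^-19 − 2.2591 × 10^-19| = 7.13 × 10^-20 J = 0.445 eV.

0.445 eV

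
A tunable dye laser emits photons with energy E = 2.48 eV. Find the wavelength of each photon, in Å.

Convert to SI: E = 2.48 eV = 3.9734·10^-19 J.
Since λ = hc/E for a photon, λ = 4.999·10^-7 m.
Converting to Å: λ = 4999 Å ≈ 5000 Å.

5000 Å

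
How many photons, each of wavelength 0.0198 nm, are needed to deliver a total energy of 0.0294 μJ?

Per-photon energy: E = 1.003 × 10^-14 J (from wavelength = 0.0198 nm).
N = E_total / E_photon = 2.94 × 10^-8 J / 1.003 × 10^-14 J = 2.93 × 10^6.

2.93 × 10^6 photons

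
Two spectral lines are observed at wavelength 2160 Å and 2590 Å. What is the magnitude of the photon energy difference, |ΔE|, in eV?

0.953 eV

Using E = hc/λ: E₁ = 9.197 × 10^-19 J, E₂ = 7.670 × 10^-19 J.
|ΔE| = |9.197 × 10^-19 − 7.670 × 10^-19| = 1.53 × 10^-19 J = 0.953 eV.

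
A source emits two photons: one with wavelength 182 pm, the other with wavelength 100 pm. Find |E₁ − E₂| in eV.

Using E = hc/λ: E₁ = 1.091e-15 J, E₂ = 1.986e-15 J.
|ΔE| = |1.091e-15 − 1.986e-15| = 8.95e-16 J = 5590 eV.

5590 eV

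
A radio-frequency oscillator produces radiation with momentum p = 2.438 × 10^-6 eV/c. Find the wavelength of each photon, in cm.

50.9 cm

Use h = 6.62607015 × 10^-34 J·s, c = 2.99792458 × 10^8 m/s, 1 eV = 1.602176634 × 10^-19 J.
Convert to SI: p = 2.438 × 10^-6 eV/c = 1.3029 × 10^-33 kg·m/s.
Apply λ = h/p: λ = 0.5085 m.
Converting to cm: λ = 50.85 cm ≈ 50.9 cm.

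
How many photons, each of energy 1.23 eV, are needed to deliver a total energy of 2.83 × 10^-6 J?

Per-photon energy: E = 1.971 × 10^-19 J (from energy = 1.23 eV).
N = E_total / E_photon = 2.83 × 10^-6 J / 1.971 × 10^-19 J = 1.44 × 10^13.

1.44 × 10^13 photons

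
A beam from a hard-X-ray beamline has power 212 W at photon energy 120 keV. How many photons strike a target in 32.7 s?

3.61e17 photons

Total energy: E_total = P·t = 212 × 32.7 = 6932 J.
Per-photon energy: E = 1.923e-14 J.
N = E_total / E_photon = 3.61e17.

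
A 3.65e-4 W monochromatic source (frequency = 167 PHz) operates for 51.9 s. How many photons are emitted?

1.71e14 photons

Total energy: E_total = P·t = 3.65e-4 × 51.9 = 0.01894 J.
Per-photon energy: E = 1.107e-16 J.
N = E_total / E_photon = 1.71e14.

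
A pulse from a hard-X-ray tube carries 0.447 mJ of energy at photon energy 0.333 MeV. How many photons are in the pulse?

8.38·10^9 photons

Per-photon energy: E = 5.335·10^-14 J (from energy = 0.333 MeV).
N = E_total / E_photon = 4.47·10^-4 J / 5.335·10^-14 J = 8.38·10^9.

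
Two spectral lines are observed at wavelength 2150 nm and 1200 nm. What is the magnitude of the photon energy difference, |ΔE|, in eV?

0.457 eV

Using E = hc/λ: E₁ = 9.239·10^-20 J, E₂ = 1.655·10^-19 J.
|ΔE| = |9.239·10^-20 − 1.655·10^-19| = 7.31·10^-20 J = 0.457 eV.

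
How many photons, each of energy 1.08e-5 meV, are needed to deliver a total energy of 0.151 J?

Per-photon energy: E = 1.730e-27 J (from energy = 1.08e-5 meV).
N = E_total / E_photon = 0.151 J / 1.730e-27 J = 8.73e25.

8.73e25 photons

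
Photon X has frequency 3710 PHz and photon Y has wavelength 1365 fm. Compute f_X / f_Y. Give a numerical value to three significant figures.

0.0169

f_X = 3.710 × 10^18 Hz (from frequency = 3710 PHz, via f given directly).
f_Y = 2.196 × 10^20 Hz (from wavelength = 1365 fm, via f = c/λ).
Ratio = 3.710 × 10^18 / 2.196 × 10^20 = 0.0169.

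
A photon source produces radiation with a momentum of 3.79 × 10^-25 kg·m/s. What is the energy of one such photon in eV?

For a photon E = pc, so E = 1.136 × 10^-16 J.
Converting to eV: E = 709.2 eV ≈ 709 eV.

709 eV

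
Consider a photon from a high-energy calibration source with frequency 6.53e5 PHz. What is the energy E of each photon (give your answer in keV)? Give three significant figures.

2700 keV

Take h = 6.62607015e-34 J·s, 1 eV = 1.602176634e-19 J.
Convert to SI: f = 6.53e5 PHz = 6.53e20 Hz.
For a photon E = hf, so E = 4.327e-13 J.
Converting to keV: E = 2701 keV ≈ 2700 keV.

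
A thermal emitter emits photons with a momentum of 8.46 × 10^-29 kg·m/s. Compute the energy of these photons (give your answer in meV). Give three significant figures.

Take c = 2.99792458 × 10^8 m/s, 1 eV = 1.602176634 × 10^-19 J.
The photon relation is E = pc, giving E = 2.536 × 10^-20 J.
Converting to meV: E = 158.3 meV ≈ 158 meV.

158 meV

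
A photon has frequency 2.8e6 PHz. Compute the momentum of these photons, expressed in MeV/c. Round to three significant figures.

11.6 MeV/c

Use h = 6.62607015e-34 J·s, c = 2.99792458e8 m/s, 1 eV = 1.602176634e-19 J.
In SI units: f = 2.8e6 PHz = 2.8e21 Hz.
For a photon p = hf/c, so p = 6.189e-21 kg·m/s.
Converting to MeV/c: p = 11.58 MeV/c ≈ 11.6 MeV/c.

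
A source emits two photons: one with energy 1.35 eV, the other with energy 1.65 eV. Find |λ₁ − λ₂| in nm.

167 nm

Using λ = hc/E: λ₁ = 9.184 × 10^-7 m, λ₂ = 7.514 × 10^-7 m.
|Δλ| = |9.184 × 10^-7 − 7.514 × 10^-7| = 1.67 × 10^-7 m = 167 nm.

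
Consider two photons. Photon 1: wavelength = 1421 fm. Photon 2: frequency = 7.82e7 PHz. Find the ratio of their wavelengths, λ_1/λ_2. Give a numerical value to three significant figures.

371

λ_1 = 1.421e-12 m (from wavelength = 1421 fm, via λ given directly).
λ_2 = 3.834e-15 m (from frequency = 7.82e7 PHz, via λ = c/f).
Ratio = 1.421e-12 / 3.834e-15 = 371.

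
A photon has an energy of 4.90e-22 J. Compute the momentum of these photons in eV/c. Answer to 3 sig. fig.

Apply p = E/c: p = 1.634e-30 kg·m/s.
Converting to eV/c: p = 0.003058 eV/c ≈ 3.06e-3 eV/c.

3.06e-3 eV/c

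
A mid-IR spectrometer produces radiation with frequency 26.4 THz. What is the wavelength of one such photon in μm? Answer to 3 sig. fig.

11.4 μm

Use c = 2.99792458e8 m/s.
Convert to SI: f = 26.4 THz = 2.64e13 Hz.
Apply λ = c/f: λ = 1.136e-5 m.
Converting to μm: λ = 11.36 μm ≈ 11.4 μm.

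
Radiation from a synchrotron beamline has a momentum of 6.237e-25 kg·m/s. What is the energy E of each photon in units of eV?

Use c = 2.99792458e8 m/s, 1 eV = 1.602176634e-19 J.
Since E = pc for a photon, E = 1.870e-16 J.
Converting to eV: E = 1167 eV ≈ 1170 eV.

1170 eV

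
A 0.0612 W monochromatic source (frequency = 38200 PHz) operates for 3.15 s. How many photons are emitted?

Total energy: E_total = P·t = 0.0612 × 3.15 = 0.1928 J.
Per-photon energy: E = 2.531·10^-14 J.
N = E_total / E_photon = 7.62·10^12.

7.62·10^12 photons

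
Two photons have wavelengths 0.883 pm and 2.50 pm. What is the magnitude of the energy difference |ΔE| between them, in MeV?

0.908 MeV

Using E = hc/λ: E₁ = 2.250e-13 J, E₂ = 7.946e-14 J.
|ΔE| = |2.250e-13 − 7.946e-14| = 1.46e-13 J = 0.908 MeV.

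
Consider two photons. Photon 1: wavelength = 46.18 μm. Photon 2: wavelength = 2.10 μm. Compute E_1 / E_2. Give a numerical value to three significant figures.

E_1 = 4.302e-21 J (from wavelength = 46.18 μm, via E = hc/λ).
E_2 = 9.459e-20 J (from wavelength = 2.10 μm, via E = hc/λ).
Ratio = 4.302e-21 / 9.459e-20 = 0.0455.

0.0455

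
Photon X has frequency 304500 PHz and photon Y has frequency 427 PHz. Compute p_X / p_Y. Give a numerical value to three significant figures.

713

p_X = 6.730 × 10^-22 kg·m/s (from frequency = 304500 PHz, via p = hf/c).
p_Y = 9.438 × 10^-25 kg·m/s (from frequency = 427 PHz, via p = hf/c).
Ratio = 6.730 × 10^-22 / 9.438 × 10^-25 = 713.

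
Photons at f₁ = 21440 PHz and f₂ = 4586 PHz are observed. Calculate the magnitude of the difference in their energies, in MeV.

0.0697 MeV

Using E = hf: E₁ = 1.4206 × 10^-14 J, E₂ = 3.0387 × 10^-15 J.
|ΔE| = |1.4206 × 10^-14 − 3.0387 × 10^-15| = 1.12 × 10^-14 J = 0.0697 MeV.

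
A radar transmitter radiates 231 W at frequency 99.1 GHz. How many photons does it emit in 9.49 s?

Total energy: E_total = P·t = 231 × 9.49 = 2192 J.
Per-photon energy: E = 6.566 × 10^-23 J.
N = E_total / E_photon = 3.34 × 10^25.

3.34 × 10^25 photons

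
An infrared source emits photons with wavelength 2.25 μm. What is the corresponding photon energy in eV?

In SI units: λ = 2.25 μm = 2.25e-6 m.
Since E = hc/λ for a photon, E = 8.829e-20 J.
Converting to eV: E = 0.5510 eV ≈ 0.551 eV.

0.551 eV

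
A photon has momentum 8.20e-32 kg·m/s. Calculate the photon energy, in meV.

Use c = 2.99792458e8 m/s, 1 eV = 1.602176634e-19 J.
Apply E = pc: E = 2.458e-23 J.
Converting to meV: E = 0.1534 meV ≈ 0.153 meV.

0.153 meV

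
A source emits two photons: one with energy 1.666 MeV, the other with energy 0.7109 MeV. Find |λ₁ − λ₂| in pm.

1.00 pm

Using λ = hc/E: λ₁ = 7.4420e-13 m, λ₂ = 1.7440e-12 m.
|Δλ| = |7.4420e-13 − 1.7440e-12| = 1.00e-12 m = 1.00 pm.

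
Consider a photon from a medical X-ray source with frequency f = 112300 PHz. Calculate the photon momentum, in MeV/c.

0.464 MeV/c

First convert: f = 112300 PHz = 1.123·10^20 Hz.
Apply p = hf/c: p = 2.482·10^-22 kg·m/s.
Converting to MeV/c: p = 0.4644 MeV/c ≈ 0.464 MeV/c.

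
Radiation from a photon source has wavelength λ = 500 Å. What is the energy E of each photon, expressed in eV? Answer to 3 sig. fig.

Use h = 6.62607015 × 10^-34 J·s, c = 2.99792458 × 10^8 m/s, 1 eV = 1.602176634 × 10^-19 J.
First convert: λ = 500 Å = 5.00 × 10^-8 m.
For a photon E = hc/λ, so E = 3.973 × 10^-18 J.
Converting to eV: E = 24.80 eV ≈ 24.8 eV.

24.8 eV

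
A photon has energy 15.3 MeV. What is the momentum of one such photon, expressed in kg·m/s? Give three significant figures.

(c = 2.99792458e8 m/s, 1 eV = 1.602176634e-19 J.)
First convert: E = 15.3 MeV = 2.4513e-12 J.
Since p = E/c for a photon, p = 8.177e-21 kg·m/s.
So p ≈ 8.18e-21 kg·m/s.

8.18e-21 kg·m/s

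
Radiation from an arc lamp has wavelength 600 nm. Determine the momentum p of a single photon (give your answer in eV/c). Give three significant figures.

First convert: λ = 600 nm = 6.0·10^-7 m.
Since p = h/λ for a photon, p = 1.104·10^-27 kg·m/s.
Converting to eV/c: p = 2.066 eV/c ≈ 2.07 eV/c.

2.07 eV/c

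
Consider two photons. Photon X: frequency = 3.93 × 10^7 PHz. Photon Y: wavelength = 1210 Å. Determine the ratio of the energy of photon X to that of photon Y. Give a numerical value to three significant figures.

1.59 × 10^7

E_X = 2.604 × 10^-11 J (from frequency = 3.93 × 10^7 PHz, via E = hf).
E_Y = 1.642 × 10^-18 J (from wavelength = 1210 Å, via E = hc/λ).
Ratio = 2.604 × 10^-11 / 1.642 × 10^-18 = 1.59 × 10^7.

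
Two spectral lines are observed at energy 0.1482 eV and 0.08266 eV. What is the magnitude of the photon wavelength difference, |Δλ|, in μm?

Using λ = hc/E: λ₁ = 8.3660e-6 m, λ₂ = 1.4999e-5 m.
|Δλ| = |8.3660e-6 − 1.4999e-5| = 6.63e-6 m = 6.63 μm.

6.63 μm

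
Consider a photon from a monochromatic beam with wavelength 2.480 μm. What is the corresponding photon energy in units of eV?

0.500 eV

Take h = 6.62607015e-34 J·s, c = 2.99792458e8 m/s, 1 eV = 1.602176634e-19 J.
Convert to SI: λ = 2.480 μm = 2.480e-6 m.
Apply E = hc/λ: E = 8.010e-20 J.
Converting to eV: E = 0.4999 eV ≈ 0.500 eV.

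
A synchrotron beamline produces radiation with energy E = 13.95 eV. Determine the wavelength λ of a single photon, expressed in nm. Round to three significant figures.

(h = 6.62607015 × 10^-34 J·s, c = 2.99792458 × 10^8 m/s, 1 eV = 1.602176634 × 10^-19 J.)
In SI units: E = 13.95 eV = 2.2350 × 10^-18 J.
Since λ = hc/E for a photon, λ = 8.888 × 10^-8 m.
Converting to nm: λ = 88.88 nm ≈ 88.9 nm.

88.9 nm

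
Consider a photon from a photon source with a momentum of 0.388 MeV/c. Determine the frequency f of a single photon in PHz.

9.38e4 PHz

Use h = 6.62607015e-34 J·s, c = 2.99792458e8 m/s, 1 eV = 1.602176634e-19 J.
Convert to SI: p = 0.388 MeV/c = 2.0736e-22 kg·m/s.
The photon relation is f = pc/h, giving f = 9.382e19 Hz.
Converting to PHz: f = 93820 PHz ≈ 9.38e4 PHz.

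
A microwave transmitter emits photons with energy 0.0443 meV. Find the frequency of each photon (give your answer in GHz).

10.7 GHz

Use h = 6.62607015e-34 J·s, 1 eV = 1.602176634e-19 J.
In SI units: E = 0.0443 meV = 7.0976e-24 J.
Since f = E/h for a photon, f = 1.071e10 Hz.
Converting to GHz: f = 10.71 GHz ≈ 10.7 GHz.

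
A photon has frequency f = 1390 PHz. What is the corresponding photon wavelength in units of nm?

0.216 nm

Take c = 2.99792458e8 m/s.
First convert: f = 1390 PHz = 1.39e18 Hz.
Since λ = c/f for a photon, λ = 2.157e-10 m.
Converting to nm: λ = 0.2157 nm ≈ 0.216 nm.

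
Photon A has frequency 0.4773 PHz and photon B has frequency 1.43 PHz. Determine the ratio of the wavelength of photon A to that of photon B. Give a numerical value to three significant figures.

3.00

λ_A = 6.281e-7 m (from frequency = 0.4773 PHz, via λ = c/f).
λ_B = 2.096e-7 m (from frequency = 1.43 PHz, via λ = c/f).
Ratio = 6.281e-7 / 2.096e-7 = 3.00.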